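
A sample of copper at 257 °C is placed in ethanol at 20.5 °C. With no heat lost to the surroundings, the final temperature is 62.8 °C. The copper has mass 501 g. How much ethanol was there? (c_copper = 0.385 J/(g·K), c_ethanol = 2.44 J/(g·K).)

|Q_copper| = |Q_ethanol|:
501·0.385·(257 − 62.8) = m·2.44·(62.8 − 20.5)
103.21 m = 37458  ⇒  m ≈ 362.9 g

m ≈ 363 g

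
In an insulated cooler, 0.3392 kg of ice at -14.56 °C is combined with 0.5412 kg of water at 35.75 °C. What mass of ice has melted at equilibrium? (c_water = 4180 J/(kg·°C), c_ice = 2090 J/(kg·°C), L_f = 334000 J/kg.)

Heat available from the water dropping to 0 °C: 0.5412×4180×35.75 = 80874 J.
Warming the ice to 0 °C takes 0.3392×2090×14.56 = 10322 J, leaving 70552 J for melting.
Melting all 0.3392 kg of ice would need 0.3392×334000 = 113293 J.
That's not enough to melt it all — equilibrium is at 0 °C with ice remaining.
m_melt = 70552 / L_f = 0.2112 kg.

m_melted ≈ 0.211 kg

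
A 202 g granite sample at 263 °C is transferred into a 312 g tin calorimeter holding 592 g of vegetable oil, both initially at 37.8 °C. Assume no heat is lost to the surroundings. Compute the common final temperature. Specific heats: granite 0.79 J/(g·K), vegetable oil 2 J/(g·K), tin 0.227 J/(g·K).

T_f = Σ m_i c_i T_i / Σ m_i c_i:
T_f = (159.58·263 + 1184·37.8 + 70.82·37.8) / (159.58 + 1184 + 70.82)
    = 89402 / 1414.4 ≈ 63.21 °C

T_f ≈ 63.2 °C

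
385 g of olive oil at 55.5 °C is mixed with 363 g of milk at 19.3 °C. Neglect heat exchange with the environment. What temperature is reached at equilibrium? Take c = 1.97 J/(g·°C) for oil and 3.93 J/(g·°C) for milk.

T_f ≈ 31.9 °C

Taking heat into each body as positive, Σ m c ΔT = 0:
385·1.97·(T − 55.5) + 363·3.93·(T − 19.3) = 0
(758.45 + 1426.6) T = 758.45·55.5 + 1426.6·19.3
T = 69627 / 2185 = 31.9 °C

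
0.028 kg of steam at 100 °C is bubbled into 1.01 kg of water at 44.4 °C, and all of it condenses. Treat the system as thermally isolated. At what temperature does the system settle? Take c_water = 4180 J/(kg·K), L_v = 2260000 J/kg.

T_f ≈ 60.5 °C

Sum of m c ΔT and latent-heat terms is zero:
steam→water at 100 °C releases m L_v = 0.028·2260000 = 63280
  condensate cools 100→T: 0.028·4180·(T − 100) = 117.04(T − 100)
  water warms: 1.01·4180·(T − 44.4) = 4221.8(T − 44.4)
4338.8 T = 63280 + 11704 + 187448 = 262432
T ≈ 60.48 °C — below 100 °C, confirming all the steam condensed.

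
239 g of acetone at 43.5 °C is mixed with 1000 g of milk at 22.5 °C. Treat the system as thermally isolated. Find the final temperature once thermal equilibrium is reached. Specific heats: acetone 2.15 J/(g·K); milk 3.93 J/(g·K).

T_f ≈ 24.9 °C

T_f is the heat-capacity-weighted average of the initial temperatures:
T_f = (513.85*43.5 + 3930*22.5) / (513.85 + 3930)
    = 110777 / 4443.9 ≈ 24.93 °C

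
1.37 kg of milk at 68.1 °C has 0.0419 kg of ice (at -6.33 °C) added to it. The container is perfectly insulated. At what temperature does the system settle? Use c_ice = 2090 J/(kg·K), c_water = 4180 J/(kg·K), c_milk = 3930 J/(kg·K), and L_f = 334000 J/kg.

T_f ≈ 63.3 °C

Energy conservation, ΣQ = 0:
warm ice to 0 °C: 0.0419·2090·(0 − (-6.33)) = 554.32
  latent heat to melt: 0.0419·334000 = 13995
  meltwater 0→T: 0.0419·4180·T = 175.14 T
  milk: 5384.1(T − 68.1)
5559.2 T = 366657 − 14549 = 352108
T ≈ 63.34 °C. Since T > 0 °C, the all-ice-melts assumption holds.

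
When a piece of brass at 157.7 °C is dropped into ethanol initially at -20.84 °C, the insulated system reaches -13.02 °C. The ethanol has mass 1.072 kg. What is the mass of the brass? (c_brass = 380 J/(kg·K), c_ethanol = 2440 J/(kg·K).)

m ≈ 0.315 kg

|Q_brass| = |Q_ethanol|:
m×380×(157.7 − -13.02) = 1.072×2440×(-13.02 − (-20.84))
64874 m = 20455  ⇒  m ≈ 0.3153 kg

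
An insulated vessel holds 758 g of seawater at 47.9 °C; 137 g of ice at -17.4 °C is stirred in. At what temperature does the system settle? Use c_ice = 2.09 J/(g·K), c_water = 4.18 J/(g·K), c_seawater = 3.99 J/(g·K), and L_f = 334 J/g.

T_f ≈ 26.2 °C

Net heat exchanged in the isolated system is zero:
warm ice to 0 °C: 137×2.09×(0 − (-17.4)) = 4982.1
  fusion: m_ice L_f = 137×334 = 45758
  meltwater 0→T: 137×4.18×T = 572.66 T
  seawater cools: 758×3.99×(T − 47.9) = 3024.4(T − 47.9)
3597.1 T = 144870 − 50740 = 94130
T ≈ 26.17 °C — above 0 °C, consistent with complete melting.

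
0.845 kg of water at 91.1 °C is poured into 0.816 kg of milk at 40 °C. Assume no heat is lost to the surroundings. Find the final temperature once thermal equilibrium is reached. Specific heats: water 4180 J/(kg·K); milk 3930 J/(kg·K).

T_f ≈ 66.8 °C

Conservation of energy gives ΣQ = 0:
0.845·4180·(T − 91.1) + 0.816·3930·(T − 40) = 0
3532.1(T − 91.1) + 3206.9(T − 40) = 0
6739 T = 450050
T = 450050/6739 ≈ 66.78 °C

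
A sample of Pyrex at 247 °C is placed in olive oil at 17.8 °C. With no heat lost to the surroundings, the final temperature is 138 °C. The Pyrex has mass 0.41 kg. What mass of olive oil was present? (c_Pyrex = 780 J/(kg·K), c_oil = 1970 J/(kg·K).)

Heat lost by the Pyrex = heat gained by the oil:
0.41·780·(247 − 138) = m·1970·(138 − 17.8)
236794 m = 34858  ⇒  m ≈ 0.1472 kg

m ≈ 0.147 kg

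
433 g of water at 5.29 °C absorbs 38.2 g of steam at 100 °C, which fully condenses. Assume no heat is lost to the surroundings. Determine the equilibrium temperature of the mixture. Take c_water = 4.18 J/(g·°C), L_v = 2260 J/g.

Setting the total heat transfer to zero:
condense steam: −38.2×2260 = −86332; condensate cools 100→T: 38.2×4.18×(T − 100) = 159.68(T − 100); original water: 1809.9(T − 5.29)
1969.6 T = 86332 + 15968 + 9574.6 = 111874
T ≈ 56.80 °C, under the boiling point, so the assumption holds.

T_f ≈ 56.8 °C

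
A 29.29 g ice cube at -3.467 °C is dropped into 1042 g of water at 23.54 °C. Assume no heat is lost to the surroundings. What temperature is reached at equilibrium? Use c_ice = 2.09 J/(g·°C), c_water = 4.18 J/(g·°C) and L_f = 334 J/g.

T_f ≈ 20.7 °C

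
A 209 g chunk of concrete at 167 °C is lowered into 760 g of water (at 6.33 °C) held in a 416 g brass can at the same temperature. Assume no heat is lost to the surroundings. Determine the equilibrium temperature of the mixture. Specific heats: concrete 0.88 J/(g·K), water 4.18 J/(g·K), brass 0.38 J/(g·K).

Net heat exchanged in the isolated system is zero:
209*0.88*(T − 167) + 760*4.18*(T − 6.33) + 416*0.38*(T − 6.33) = 0
3518.8 T = 51824
T ≈ 14.73 °C

T_f ≈ 14.7 °C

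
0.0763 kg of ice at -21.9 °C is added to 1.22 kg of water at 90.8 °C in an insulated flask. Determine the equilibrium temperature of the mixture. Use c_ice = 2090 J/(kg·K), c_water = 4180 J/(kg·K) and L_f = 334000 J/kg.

T_f ≈ 80.1 °C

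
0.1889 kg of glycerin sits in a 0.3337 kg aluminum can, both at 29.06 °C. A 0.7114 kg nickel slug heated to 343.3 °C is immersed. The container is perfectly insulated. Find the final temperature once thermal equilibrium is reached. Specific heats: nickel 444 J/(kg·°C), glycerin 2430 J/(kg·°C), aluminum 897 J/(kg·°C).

Setting the total heat transfer to zero:
0.7114×444×(T − 343.3) + 0.1889×2430×(T − 29.06) + 0.3337×897×(T − 29.06) = 0
(315.86 + 459.03 + 299.33) T = 315.86×343.3 + 459.03×29.06 + 299.33×29.06
T ≈ 121.46 °C

T_f ≈ 121.5 °C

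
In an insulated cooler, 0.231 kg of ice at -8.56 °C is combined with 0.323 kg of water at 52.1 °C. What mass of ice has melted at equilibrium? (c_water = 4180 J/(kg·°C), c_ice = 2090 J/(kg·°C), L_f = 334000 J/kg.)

m_melted ≈ 0.198 kg

Heat available from the water dropping to 0 °C: 0.323·4180·52.1 = 70342 J.
Of that, 0.231·2090·8.56 = 4132.7 J goes to bring the ice to 0 °C, leaving 66210 J.
Melting all 0.231 kg of ice would need 0.231·334000 = 77154 J.
That's not enough to melt it all — equilibrium is at 0 °C with ice remaining.
m_melt = 66210 / L_f = 0.1982 kg.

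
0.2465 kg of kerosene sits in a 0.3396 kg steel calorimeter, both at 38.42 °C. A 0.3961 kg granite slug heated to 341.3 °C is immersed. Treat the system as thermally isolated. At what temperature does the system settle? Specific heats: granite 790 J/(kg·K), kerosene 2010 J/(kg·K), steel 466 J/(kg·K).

Taking heat into each body as positive, Σ m c ΔT = 0:
0.3961*790*(T − 341.3) + 0.2465*2010*(T − 38.42) + 0.3396*466*(T − 38.42) = 0
966.64 T = 131915
T = 131915/966.64 ≈ 136.47 °C

T_f ≈ 136.5 °C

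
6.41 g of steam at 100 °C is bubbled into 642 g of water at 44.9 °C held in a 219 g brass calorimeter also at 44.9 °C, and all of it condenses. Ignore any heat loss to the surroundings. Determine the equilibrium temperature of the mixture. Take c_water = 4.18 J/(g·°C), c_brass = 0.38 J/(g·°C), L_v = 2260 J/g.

T_f ≈ 50.6 °C

Net heat exchanged in the isolated system is zero:
condense steam: −6.41·2260 = −14487
  condensate cools 100→T: 6.41·4.18·(T − 100) = 26.79(T − 100)
  water warms: 642·4.18·(T − 44.9) = 2683.6(T − 44.9)
  brass cup: 219·0.38·(T − 44.9) = 83.22(T − 44.9)
2793.6 T = 14487 + 2679.4 + 124228 = 141394
T ≈ 50.61 °C (< 100 °C, so full condensation is consistent).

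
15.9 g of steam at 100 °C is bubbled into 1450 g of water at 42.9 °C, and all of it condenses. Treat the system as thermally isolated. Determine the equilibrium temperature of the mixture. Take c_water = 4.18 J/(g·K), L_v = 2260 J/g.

Heat gained plus heat lost sum to zero:
steam→water at 100 °C releases m L_v = 15.9·2260 = 35934; condensate cools 100→T: 15.9·4.18·(T − 100) = 66.46(T − 100); original water: 6061(T − 42.9)
6127.5 T = 35934 + 6646.2 + 260017 = 302597
T ≈ 49.38 °C — below 100 °C, confirming all the steam condensed.

T_f ≈ 49.4 °C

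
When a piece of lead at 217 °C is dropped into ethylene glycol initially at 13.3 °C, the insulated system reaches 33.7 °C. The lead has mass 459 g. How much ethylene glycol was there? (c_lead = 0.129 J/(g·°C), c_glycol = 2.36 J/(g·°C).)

Heat gained plus heat lost sum to zero:
459×0.129×(33.7 − 217) + m×2.36×(33.7 − 13.3) = 0
48.14 m = 10853
m = 10853/48.14 ≈ 225.4 g

m ≈ 225 g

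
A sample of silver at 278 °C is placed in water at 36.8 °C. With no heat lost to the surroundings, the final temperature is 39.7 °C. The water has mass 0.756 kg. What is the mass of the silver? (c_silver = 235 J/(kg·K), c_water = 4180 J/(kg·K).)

m ≈ 0.164 kg

Setting the total heat transfer to zero:
m·235·(39.7 − 278) + 0.756·4180·(39.7 − 36.8) = 0
-56000 m = -9164.2
m = -9164.2/-56000 ≈ 0.1636 kg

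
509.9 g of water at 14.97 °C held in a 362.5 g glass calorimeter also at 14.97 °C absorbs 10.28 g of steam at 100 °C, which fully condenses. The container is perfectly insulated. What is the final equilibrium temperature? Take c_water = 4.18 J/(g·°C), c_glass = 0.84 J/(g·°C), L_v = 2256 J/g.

Energy conservation, ΣQ = 0:
steam→water at 100 °C releases m L_v = 10.28·2256 = 23192
  condensed water 100 °C→T: 42.97(T − 100)
  original water: 2131.4(T − 14.97)
  cup: 304.5(T − 14.97)
2478.9 T = 23192 + 4297 + 36465 = 63954
T ≈ 25.80 °C (< 100 °C, so full condensation is consistent).

T_f ≈ 25.8 °C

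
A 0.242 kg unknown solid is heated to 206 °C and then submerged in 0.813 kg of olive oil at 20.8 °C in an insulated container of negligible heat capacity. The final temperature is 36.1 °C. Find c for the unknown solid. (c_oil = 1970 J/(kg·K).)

m_s c (T_s − T_f) = m_oil c_oil (T_f − T_0):
0.242×c×(206 − 36.1) = 0.813×1970×(36.1 − 20.8)
41.12 c = 24505  ⇒  c ≈ 596 J/(kg·K)

c ≈ 596 J/(kg·K)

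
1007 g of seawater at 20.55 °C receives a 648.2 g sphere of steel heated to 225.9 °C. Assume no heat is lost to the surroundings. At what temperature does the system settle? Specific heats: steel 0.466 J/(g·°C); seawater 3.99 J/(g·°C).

|Q_steel| = |Q_seawater|:
648.2*0.466*(225.9 − T) = 1007*3.99*(T − 20.55)
302.06(225.9 − T) = 4017.9(T − 20.55)
4320 T = 150804  ⇒  T ≈ 34.91 °C

T_f ≈ 34.9 °C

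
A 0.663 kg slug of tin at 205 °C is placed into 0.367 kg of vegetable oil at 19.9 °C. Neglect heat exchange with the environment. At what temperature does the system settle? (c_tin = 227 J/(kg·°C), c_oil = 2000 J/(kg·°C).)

T_f ≈ 51.4 °C

Heat gained plus heat lost sum to zero:
0.663×227×(T − 205) + 0.367×2000×(T − 19.9) = 0
150.5(T − 205) + 734(T − 19.9) = 0
(150.5 + 734) T = 150.5×205 + 734×19.9
T = 45459 / 884.5 = 51.4 °C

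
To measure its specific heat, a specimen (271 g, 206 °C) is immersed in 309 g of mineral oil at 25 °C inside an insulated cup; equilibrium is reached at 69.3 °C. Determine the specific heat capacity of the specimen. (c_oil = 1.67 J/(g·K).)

Energy conservation, ΣQ = 0:
271×c×(69.3 − 206) + 309×1.67×(69.3 − 25) = 0
-37046 c = -22860
c = -22860/-37046 ≈ 0.6171 J/(g·K)

c ≈ 0.617 J/(g·K)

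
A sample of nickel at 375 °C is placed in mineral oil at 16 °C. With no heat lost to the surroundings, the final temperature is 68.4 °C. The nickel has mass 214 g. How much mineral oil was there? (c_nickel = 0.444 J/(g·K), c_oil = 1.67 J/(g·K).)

m ≈ 333 g

Heat lost by the nickel = heat gained by the oil:
214·0.444·(375 − 68.4) = m·1.67·(68.4 − 16)
87.51 m = 29132  ⇒  m ≈ 332.9 g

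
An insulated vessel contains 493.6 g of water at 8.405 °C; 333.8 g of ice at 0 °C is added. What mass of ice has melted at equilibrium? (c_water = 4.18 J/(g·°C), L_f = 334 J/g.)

m_melted ≈ 51.9 g

Heat available from the water dropping to 0 °C: 493.6×4.18×8.405 = 17342 J.
To melt every bit of ice: 333.8×334 = 111489 J.
Since 17342 < 111489 J, not all the ice melts; equilibrium is at 0 °C.
m_melted×334 = 17342  ⇒  m_melted ≈ 51.92 g.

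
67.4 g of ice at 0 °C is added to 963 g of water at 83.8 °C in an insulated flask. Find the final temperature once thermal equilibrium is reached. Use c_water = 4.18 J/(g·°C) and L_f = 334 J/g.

T_f ≈ 73.1 °C

Energy balance with sensible and latent terms:
latent heat to melt: 67.4·334 = 22512
  warm the meltwater: 281.73 T
  water: 4025.3(T − 83.8)
4307.1 T = 337323 − 22512 = 314812
T ≈ 73.09 °C (positive, so assuming full melt was valid).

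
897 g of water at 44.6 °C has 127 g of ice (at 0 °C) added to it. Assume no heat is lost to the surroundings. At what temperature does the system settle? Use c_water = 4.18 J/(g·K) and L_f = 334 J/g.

Energy conservation, ΣQ = 0:
melt ice: 127×334 = 42418
  warm the meltwater: 530.86 T
  water: 3749.5(T − 44.6)
4280.3 T = 167226 − 42418 = 124808
T ≈ 29.16 °C. Since T > 0 °C, the all-ice-melts assumption holds.

T_f ≈ 29.2 °C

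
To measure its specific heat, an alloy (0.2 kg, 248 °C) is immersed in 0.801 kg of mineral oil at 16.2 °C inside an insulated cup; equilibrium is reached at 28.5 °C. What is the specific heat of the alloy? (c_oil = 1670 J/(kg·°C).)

c ≈ 375 J/(kg·°C)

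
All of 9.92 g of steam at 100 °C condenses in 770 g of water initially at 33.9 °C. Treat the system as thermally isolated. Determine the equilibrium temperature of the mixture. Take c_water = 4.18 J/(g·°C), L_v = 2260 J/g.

Conservation of energy gives ΣQ = 0:
steam→water at 100 °C releases m L_v = 9.92×2260 = 22419; condensed water 100 °C→T: 41.47(T − 100); water warms: 770×4.18×(T − 33.9) = 3218.6(T − 33.9)
3260.1 T = 22419 + 4146.6 + 109111 = 135676
T ≈ 41.62 °C — below 100 °C, confirming all the steam condensed.

T_f ≈ 41.6 °C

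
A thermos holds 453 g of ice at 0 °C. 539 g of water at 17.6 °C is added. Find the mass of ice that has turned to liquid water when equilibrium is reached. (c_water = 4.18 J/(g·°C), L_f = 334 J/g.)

m_melted ≈ 119 g

Heat available from the water dropping to 0 °C: 539×4.18×17.6 = 39653 J.
Fully melting the ice requires m_ice L_f = 453×334 = 151302 J.
That's not enough to melt it all — equilibrium is at 0 °C with ice remaining.
Mass melted = 39653/334 ≈ 118.7 g.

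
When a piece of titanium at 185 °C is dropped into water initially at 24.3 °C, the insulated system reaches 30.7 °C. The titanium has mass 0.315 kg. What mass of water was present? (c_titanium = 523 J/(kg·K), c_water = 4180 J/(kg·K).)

Heat gained plus heat lost sum to zero:
0.315×523×(30.7 − 185) + m×4180×(30.7 − 24.3) = 0
26752 m = 25420
m = 25420/26752 ≈ 0.9502 kg

m ≈ 0.95 kg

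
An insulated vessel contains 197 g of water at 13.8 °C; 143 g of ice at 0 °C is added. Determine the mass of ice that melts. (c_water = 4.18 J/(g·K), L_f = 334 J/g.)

Cooling the water to 0 °C releases 197·4.18·13.8 = 11364 J.
Fully melting the ice requires m_ice L_f = 143·334 = 47762 J.
11364 J < 47762 J, so only part of the ice melts and the system sits at 0 °C.
Mass melted = 11364/334 ≈ 34.02 g.

m_melted ≈ 34 g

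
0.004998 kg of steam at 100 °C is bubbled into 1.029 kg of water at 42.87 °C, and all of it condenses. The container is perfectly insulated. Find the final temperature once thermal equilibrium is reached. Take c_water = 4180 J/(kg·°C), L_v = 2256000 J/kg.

T_f ≈ 45.8 °C

Energy balance with sensible and latent terms:
steam→water at 100 °C releases m L_v = 0.004998×2256000 = 11275
  condensate cools 100→T: 0.004998×4180×(T − 100) = 20.89(T − 100)
  water warms: 1.029×4180×(T − 42.87) = 4301.2(T − 42.87)
4322.1 T = 11275 + 2089.2 + 184393 = 197758
T ≈ 45.75 °C — below 100 °C, confirming all the steam condensed.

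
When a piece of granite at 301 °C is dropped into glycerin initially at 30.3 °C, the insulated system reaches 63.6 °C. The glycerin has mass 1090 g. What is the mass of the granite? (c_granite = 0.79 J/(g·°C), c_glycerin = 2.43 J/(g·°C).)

|Q_granite| = |Q_glycerin|:
m×0.79×(301 − 63.6) = 1090×2.43×(63.6 − 30.3)
187.55 m = 88202  ⇒  m ≈ 470.3 g

m ≈ 470 g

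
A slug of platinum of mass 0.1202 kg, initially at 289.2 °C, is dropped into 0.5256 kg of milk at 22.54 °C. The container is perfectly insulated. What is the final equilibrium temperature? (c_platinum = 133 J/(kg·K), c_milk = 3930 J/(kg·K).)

T_f ≈ 24.6 °C

Set heat shed by the hot body equal to heat absorbed by the cold body:
0.1202*133*(289.2 − T) = 0.5256*3930*(T − 22.54)
15.99(289.2 − T) = 2065.6(T − 22.54)
2081.6 T = 51182  ⇒  T ≈ 24.59 °C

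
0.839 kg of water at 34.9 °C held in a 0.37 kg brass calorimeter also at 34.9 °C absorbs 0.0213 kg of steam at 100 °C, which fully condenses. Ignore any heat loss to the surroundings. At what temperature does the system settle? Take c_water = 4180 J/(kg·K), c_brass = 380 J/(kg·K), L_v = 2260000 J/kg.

T_f ≈ 49.3 °C

Let T be the final temperature. ΣQ_i = 0:
condense steam: −0.0213×2260000 = −48138
  condensate cools 100→T: 0.0213×4180×(T − 100) = 89.03(T − 100)
  water warms: 0.839×4180×(T − 34.9) = 3507(T − 34.9)
  brass cup: 0.37×380×(T − 34.9) = 140.6(T − 34.9)
3736.7 T = 48138 + 8903.4 + 127302 = 184343
T ≈ 49.33 °C — below 100 °C, confirming all the steam condensed.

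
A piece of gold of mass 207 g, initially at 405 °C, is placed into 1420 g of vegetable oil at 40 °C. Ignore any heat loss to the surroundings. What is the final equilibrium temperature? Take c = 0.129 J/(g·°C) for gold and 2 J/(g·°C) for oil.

Let T be the final temperature. ΣQ_i = 0:
207·0.129·(T − 405) + 1420·2·(T − 40) = 0
26.7(T − 405) + 2840(T − 40) = 0
(26.7 + 2840) T = 26.7·405 + 2840·40
T ≈ 43.40 °C

T_f ≈ 43.4 °C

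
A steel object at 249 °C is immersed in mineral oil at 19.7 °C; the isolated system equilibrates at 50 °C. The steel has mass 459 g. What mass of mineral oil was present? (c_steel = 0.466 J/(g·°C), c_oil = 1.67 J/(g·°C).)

m ≈ 841 g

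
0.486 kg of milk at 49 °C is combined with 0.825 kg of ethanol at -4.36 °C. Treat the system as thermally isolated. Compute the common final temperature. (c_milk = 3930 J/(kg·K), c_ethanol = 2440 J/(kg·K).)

T_f = Σ m_i c_i T_i / Σ m_i c_i:
T_f = (1910·49 + 2013·(-4.36)) / (1910 + 2013)
    = 84812 / 3923 ≈ 21.62 °C

T_f ≈ 21.6 °C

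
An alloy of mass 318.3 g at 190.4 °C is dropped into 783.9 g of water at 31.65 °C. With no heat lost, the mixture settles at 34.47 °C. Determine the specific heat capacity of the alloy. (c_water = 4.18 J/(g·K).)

c ≈ 0.186 J/(g·K)

Let T be the final temperature. ΣQ_i = 0:
318.3×c×(34.47 − 190.4) + 783.9×4.18×(34.47 − 31.65) = 0
-49633 c = -9240.3
c = -9240.3/-49633 ≈ 0.1862 J/(g·K)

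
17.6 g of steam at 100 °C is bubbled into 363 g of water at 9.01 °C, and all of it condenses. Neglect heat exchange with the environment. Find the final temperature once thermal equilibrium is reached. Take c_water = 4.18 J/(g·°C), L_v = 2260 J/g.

T_f ≈ 38.2 °C

Setting the total heat transfer to zero:
condense steam: −17.6×2260 = −39776; condensed water 100 °C→T: 73.57(T − 100); original water: 1517.3(T − 9.01)
1590.9 T = 39776 + 7356.8 + 13671 = 60804
T ≈ 38.22 °C, under the boiling point, so the assumption holds.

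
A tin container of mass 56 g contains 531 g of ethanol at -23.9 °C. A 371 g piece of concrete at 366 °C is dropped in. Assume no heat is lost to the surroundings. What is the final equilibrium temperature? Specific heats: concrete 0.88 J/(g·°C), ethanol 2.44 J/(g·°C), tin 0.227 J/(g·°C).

Let T be the final temperature. ΣQ_i = 0:
371*0.88*(T − 366) + 531*2.44*(T − (-23.9)) + 56*0.227*(T − (-23.9)) = 0
326.48(T − 366) + 1295.6(T − (-23.9)) + 12.71(T − (-23.9)) = 0
(326.48 + 1295.6 + 12.71) T = 326.48*366 + 1295.6*(-23.9) + 12.71*(-23.9)
T = 88222/1634.8 ≈ 53.96 °C

T_f ≈ 54.0 °C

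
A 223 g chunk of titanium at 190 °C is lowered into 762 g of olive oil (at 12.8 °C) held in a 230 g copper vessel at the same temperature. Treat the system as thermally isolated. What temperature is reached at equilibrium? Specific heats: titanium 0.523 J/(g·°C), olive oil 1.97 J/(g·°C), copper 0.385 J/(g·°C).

T_f = Σ m_i c_i T_i / Σ m_i c_i:
T_f = (116.63*190 + 1501.1*12.8 + 88.55*12.8) / (116.63 + 1501.1 + 88.55)
    = 42508 / 1706.3 ≈ 24.91 °C

T_f ≈ 24.9 °C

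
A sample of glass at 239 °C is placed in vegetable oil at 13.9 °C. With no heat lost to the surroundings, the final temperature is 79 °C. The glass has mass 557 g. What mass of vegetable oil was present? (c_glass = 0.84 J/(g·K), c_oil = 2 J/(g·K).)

|Q_glass| = |Q_oil|:
557×0.84×(239 − 79) = m×2×(79 − 13.9)
130.2 m = 74861  ⇒  m ≈ 575 g

m ≈ 575 g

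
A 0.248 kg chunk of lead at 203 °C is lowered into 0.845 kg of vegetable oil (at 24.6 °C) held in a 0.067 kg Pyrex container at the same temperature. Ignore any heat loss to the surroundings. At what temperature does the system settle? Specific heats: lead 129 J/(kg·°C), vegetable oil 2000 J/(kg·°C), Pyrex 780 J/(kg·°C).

T_f ≈ 27.8 °C

Let T be the final temperature. ΣQ_i = 0:
0.248×129×(T − 203) + 0.845×2000×(T − 24.6) + 0.067×780×(T − 24.6) = 0
1774.3 T = 49354
T = 49354/1774.3 ≈ 27.82 °C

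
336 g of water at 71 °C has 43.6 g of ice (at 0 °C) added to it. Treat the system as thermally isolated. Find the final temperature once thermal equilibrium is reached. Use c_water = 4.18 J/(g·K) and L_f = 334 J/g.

T_f ≈ 53.7 °C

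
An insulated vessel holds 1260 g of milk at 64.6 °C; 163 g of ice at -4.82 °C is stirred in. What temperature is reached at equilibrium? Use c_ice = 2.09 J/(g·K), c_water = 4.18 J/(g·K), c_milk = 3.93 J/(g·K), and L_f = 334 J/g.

Let T be the final temperature. ΣQ_i = 0:
ice -4.82→0 °C: 163×2.09×4.82 = 1642; melt ice: 163×334 = 54442; meltwater 0→T: 163×4.18×T = 681.34 T; milk: 4951.8(T − 64.6)
5633.1 T = 319886 − 56084 = 263802
T ≈ 46.83 °C — above 0 °C, consistent with complete melting.

T_f ≈ 46.8 °C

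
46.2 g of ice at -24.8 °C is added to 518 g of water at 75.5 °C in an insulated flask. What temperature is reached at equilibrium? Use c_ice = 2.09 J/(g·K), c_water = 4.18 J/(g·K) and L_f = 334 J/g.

T_f ≈ 61.8 °C

Energy conservation, ΣQ = 0:
ice -24.8→0 °C: 46.2×2.09×24.8 = 2394.6; fusion: m_ice L_f = 46.2×334 = 15431; warm the meltwater: 193.12 T; water: 2165.2(T − 75.5)
2358.4 T = 163476 − 17825 = 145650
T ≈ 61.76 °C. Since T > 0 °C, the all-ice-melts assumption holds.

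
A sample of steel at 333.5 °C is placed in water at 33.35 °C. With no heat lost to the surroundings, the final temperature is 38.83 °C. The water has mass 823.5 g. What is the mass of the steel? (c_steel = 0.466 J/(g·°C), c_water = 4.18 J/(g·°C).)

m ≈ 137 g

Heat lost by the steel = heat gained by the water:
m×0.466×(333.5 − 38.83) = 823.5×4.18×(38.83 − 33.35)
137.32 m = 18863  ⇒  m ≈ 137.4 g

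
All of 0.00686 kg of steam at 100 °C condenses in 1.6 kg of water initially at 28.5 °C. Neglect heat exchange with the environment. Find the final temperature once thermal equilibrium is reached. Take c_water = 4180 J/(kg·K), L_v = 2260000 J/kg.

T_f ≈ 31.1 °C

Energy conservation, ΣQ = 0:
latent heat released on condensation: 0.00686·2260000 = 15504
  condensate cools 100→T: 0.00686·4180·(T − 100) = 28.67(T − 100)
  water warms: 1.6·4180·(T − 28.5) = 6688(T − 28.5)
6716.7 T = 15504 + 2867.5 + 190608 = 208979
T ≈ 31.11 °C, under the boiling point, so the assumption holds.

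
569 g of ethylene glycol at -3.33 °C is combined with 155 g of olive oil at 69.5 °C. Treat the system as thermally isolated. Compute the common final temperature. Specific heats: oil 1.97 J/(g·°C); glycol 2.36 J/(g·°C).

T_f ≈ 10.2 °C

Set heat shed by the hot body equal to heat absorbed by the cold body:
155×1.97×(69.5 − T) = 569×2.36×(T − (-3.33))
305.35(69.5 − T) = 1342.8(T − (-3.33))
1648.2 T = 16750  ⇒  T ≈ 10.16 °C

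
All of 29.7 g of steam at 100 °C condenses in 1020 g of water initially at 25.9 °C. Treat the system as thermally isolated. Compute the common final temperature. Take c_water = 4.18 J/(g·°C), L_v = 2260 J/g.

Let T be the final temperature. ΣQ_i = 0:
steam→water at 100 °C releases m L_v = 29.7×2260 = 67122; condensate cools 100→T: 29.7×4.18×(T − 100) = 124.15(T − 100); original water: 4263.6(T − 25.9)
4387.7 T = 67122 + 12415 + 110427 = 189964
T ≈ 43.29 °C (< 100 °C, so full condensation is consistent).

T_f ≈ 43.3 °C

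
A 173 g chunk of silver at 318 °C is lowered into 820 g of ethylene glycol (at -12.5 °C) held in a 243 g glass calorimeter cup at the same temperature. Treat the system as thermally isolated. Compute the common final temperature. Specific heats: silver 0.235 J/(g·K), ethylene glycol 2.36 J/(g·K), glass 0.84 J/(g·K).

T_f ≈ -6.3 °C

Net heat exchanged in the isolated system is zero:
173·0.235·(T − 318) + 820·2.36·(T − (-12.5)) + 243·0.84·(T − (-12.5)) = 0
40.66(T − 318) + 1935.2(T − (-12.5)) + 204.12(T − (-12.5)) = 0
2180 T = -13813
T ≈ -6.34 °C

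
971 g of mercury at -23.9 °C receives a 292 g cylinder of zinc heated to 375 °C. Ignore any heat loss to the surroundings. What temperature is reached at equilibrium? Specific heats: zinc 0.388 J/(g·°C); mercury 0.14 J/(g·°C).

T_f ≈ 157.4 °C

|Q_zinc| = |Q_mercury|:
292·0.388·(375 − T) = 971·0.14·(T − (-23.9))
113.3(375 − T) = 135.94(T − (-23.9))
249.24 T = 39237  ⇒  T ≈ 157.43 °C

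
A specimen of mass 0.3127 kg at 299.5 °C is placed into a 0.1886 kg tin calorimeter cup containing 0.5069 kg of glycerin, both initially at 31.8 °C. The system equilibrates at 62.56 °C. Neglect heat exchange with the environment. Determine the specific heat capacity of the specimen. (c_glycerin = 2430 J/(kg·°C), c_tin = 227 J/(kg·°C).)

Conservation of energy gives ΣQ = 0:
0.3127×c×(62.56 − 299.5) + 0.5069×2430×(62.56 − 31.8) + 0.1886×227×(62.56 − 31.8) = 0
-74.09 c = -39206
c = -39206/-74.09 ≈ 529.2 J/(kg·°C)

c ≈ 529 J/(kg·°C)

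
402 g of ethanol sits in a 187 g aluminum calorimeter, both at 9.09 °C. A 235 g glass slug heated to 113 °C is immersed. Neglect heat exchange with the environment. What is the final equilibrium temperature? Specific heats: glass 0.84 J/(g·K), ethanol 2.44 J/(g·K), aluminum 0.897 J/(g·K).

T_f ≈ 24.3 °C

Heat gained plus heat lost sum to zero:
235×0.84×(T − 113) + 402×2.44×(T − 9.09) + 187×0.897×(T − 9.09) = 0
197.4(T − 113) + 980.88(T − 9.09) + 167.74(T − 9.09) = 0
(197.4 + 980.88 + 167.74) T = 197.4×113 + 980.88×9.09 + 167.74×9.09
T = 32747 / 1346 = 24.3 °C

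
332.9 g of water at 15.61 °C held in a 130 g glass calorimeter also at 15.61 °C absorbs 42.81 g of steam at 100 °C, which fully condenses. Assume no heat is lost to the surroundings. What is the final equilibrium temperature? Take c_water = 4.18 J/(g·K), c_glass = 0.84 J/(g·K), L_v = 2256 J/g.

T_f ≈ 82.1 °C

Let T be the final temperature. ΣQ_i = 0:
latent heat released on condensation: 42.81·2256 = 96579
  condensed water 100 °C→T: 178.95(T − 100)
  water warms: 332.9·4.18·(T − 15.61) = 1391.5(T − 15.61)
  glass cup: 130·0.84·(T − 15.61) = 109.2(T − 15.61)
1679.7 T = 96579 + 17895 + 23426 = 137900
T ≈ 82.10 °C — below 100 °C, confirming all the steam condensed.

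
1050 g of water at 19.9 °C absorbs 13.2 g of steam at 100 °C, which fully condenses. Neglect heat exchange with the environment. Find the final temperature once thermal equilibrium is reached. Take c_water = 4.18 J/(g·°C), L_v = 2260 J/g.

Setting the total heat transfer to zero:
latent heat released on condensation: 13.2·2260 = 29832
  condensed water 100 °C→T: 55.18(T − 100)
  original water: 4389(T − 19.9)
4444.2 T = 29832 + 5517.6 + 87341 = 122691
T ≈ 27.61 °C, under the boiling point, so the assumption holds.

T_f ≈ 27.6 °C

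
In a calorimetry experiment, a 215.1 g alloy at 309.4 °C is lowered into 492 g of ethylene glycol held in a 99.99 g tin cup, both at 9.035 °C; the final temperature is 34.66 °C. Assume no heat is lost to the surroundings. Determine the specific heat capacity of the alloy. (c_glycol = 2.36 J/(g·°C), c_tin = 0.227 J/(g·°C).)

Setting the total heat transfer to zero:
215.1·c·(34.66 − 309.4) + 492·2.36·(34.66 − 9.035) + 99.99·0.227·(34.66 − 9.035) = 0
-59097 c = -30335
c = -30335/-59097 ≈ 0.5133 J/(g·°C)

c ≈ 0.513 J/(g·°C)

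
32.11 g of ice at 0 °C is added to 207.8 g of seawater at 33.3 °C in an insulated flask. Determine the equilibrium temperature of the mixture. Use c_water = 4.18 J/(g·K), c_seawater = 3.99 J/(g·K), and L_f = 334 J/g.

Let T be the final temperature. ΣQ_i = 0:
fusion: m_ice L_f = 32.11·334 = 10725; meltwater 0→T: 32.11·4.18·T = 134.22 T; seawater: 829.12(T − 33.3)
963.34 T = 27610 − 10725 = 16885
T ≈ 17.53 °C — above 0 °C, consistent with complete melting.

T_f ≈ 17.5 °C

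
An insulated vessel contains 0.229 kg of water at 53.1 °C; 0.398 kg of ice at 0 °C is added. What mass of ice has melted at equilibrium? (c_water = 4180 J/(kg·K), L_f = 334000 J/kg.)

Heat available from the water dropping to 0 °C: 0.229×4180×53.1 = 50828 J.
Melting all 0.398 kg of ice would need 0.398×334000 = 132932 J.
50828 J < 132932 J, so only part of the ice melts and the system sits at 0 °C.
Mass melted = 50828/334000 ≈ 0.1522 kg.

m_melted ≈ 0.152 kg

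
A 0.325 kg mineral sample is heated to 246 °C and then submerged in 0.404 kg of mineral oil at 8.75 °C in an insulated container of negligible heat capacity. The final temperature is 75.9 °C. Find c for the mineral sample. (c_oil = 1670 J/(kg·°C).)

c ≈ 820 J/(kg·°C)

Let T be the final temperature. ΣQ_i = 0:
0.325·c·(75.9 − 246) + 0.404·1670·(75.9 − 8.75) = 0
-55.28 c = -45305
c = -45305/-55.28 ≈ 819.5 J/(kg·°C)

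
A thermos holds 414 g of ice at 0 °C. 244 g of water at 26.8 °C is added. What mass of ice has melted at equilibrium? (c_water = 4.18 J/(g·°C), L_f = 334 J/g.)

m_melted ≈ 81.8 g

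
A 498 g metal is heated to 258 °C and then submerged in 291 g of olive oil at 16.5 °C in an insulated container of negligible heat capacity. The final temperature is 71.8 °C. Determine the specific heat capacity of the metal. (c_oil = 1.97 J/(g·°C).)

c ≈ 0.342 J/(g·°C)

Heat gained plus heat lost sum to zero:
498×c×(71.8 − 258) + 291×1.97×(71.8 − 16.5) = 0
-92728 c = -31702
c = -31702/-92728 ≈ 0.3419 J/(g·°C)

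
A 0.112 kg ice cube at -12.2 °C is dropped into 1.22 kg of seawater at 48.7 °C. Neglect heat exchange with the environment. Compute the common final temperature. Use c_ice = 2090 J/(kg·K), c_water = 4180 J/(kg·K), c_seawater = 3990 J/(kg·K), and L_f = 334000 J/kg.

Let T be the final temperature. ΣQ_i = 0:
ice -12.2→0 °C: 0.112×2090×12.2 = 2855.8
  melt ice: 0.112×334000 = 37408
  meltwater 0→T: 0.112×4180×T = 468.16 T
  seawater cools: 1.22×3990×(T − 48.7) = 4867.8(T − 48.7)
5336 T = 237062 − 40264 = 196798
T ≈ 36.88 °C — above 0 °C, consistent with complete melting.

T_f ≈ 36.9 °C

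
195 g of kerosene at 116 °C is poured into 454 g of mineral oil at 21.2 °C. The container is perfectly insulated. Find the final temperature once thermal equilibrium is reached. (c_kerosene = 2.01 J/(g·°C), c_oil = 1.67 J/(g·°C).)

T_f ≈ 53.5 °C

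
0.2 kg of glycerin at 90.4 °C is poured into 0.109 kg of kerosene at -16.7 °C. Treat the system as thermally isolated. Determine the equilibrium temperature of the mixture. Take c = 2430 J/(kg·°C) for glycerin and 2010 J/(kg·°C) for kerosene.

T_f = Σ m_i c_i T_i / Σ m_i c_i:
T_f = (486×90.4 + 219.09×(-16.7)) / (486 + 219.09)
    = 40276 / 705.09 ≈ 57.12 °C

T_f ≈ 57.1 °C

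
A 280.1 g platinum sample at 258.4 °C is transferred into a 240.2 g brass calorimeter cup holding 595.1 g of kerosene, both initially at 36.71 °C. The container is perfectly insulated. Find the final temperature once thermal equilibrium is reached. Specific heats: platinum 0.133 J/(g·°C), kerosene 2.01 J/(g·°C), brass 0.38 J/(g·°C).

T_f ≈ 42.9 °C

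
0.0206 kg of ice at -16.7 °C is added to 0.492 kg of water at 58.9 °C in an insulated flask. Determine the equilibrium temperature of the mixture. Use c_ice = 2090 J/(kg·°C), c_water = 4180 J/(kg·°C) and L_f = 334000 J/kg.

T_f ≈ 53.0 °C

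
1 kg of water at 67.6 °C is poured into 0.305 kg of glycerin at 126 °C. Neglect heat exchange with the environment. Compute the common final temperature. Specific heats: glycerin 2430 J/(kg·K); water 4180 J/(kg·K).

T_f ≈ 76.4 °C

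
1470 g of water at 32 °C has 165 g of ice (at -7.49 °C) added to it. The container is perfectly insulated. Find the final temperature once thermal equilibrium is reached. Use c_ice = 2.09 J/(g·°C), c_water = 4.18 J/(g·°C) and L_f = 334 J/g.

T_f ≈ 20.3 °C

Taking heat into each body as positive, Σ m c ΔT = 0:
ice -7.49→0 °C: 165·2.09·7.49 = 2582.9
  melt ice: 165·334 = 55110
  warm the meltwater: 689.7 T
  water cools: 1470·4.18·(T − 32) = 6144.6(T − 32)
6834.3 T = 196627 − 57693 = 138934
T ≈ 20.33 °C — above 0 °C, consistent with complete melting.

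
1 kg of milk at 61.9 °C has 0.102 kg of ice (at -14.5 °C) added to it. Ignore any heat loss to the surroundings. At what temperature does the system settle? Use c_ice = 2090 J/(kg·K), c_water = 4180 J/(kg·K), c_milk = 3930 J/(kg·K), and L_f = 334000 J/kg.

T_f ≈ 47.3 °C

Sum of m c ΔT and latent-heat terms is zero:
warm ice to 0 °C: 0.102·2090·(0 − (-14.5)) = 3091.1
  melt ice: 0.102·334000 = 34068
  warm the meltwater: 426.36 T
  milk: 3930(T − 61.9)
4356.4 T = 243267 − 37159 = 206108
T ≈ 47.31 °C (positive, so assuming full melt was valid).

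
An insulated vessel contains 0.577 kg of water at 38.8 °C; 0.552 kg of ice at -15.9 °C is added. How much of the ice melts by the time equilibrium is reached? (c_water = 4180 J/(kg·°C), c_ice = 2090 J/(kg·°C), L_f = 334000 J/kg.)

m_melted ≈ 0.225 kg

Heat available from the water dropping to 0 °C: 0.577×4180×38.8 = 93580 J.
Of that, 0.552×2090×15.9 = 18344 J goes to bring the ice to 0 °C, leaving 75237 J.
Melting all 0.552 kg of ice would need 0.552×334000 = 184368 J.
Since 75237 < 184368 J, not all the ice melts; equilibrium is at 0 °C.
m_melted×334000 = 75237  ⇒  m_melted ≈ 0.2253 kg.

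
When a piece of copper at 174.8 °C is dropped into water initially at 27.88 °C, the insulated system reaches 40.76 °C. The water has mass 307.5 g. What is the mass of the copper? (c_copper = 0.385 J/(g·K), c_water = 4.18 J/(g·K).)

Heat lost by the copper = heat gained by the water:
m×0.385×(174.8 − 40.76) = 307.5×4.18×(40.76 − 27.88)
51.61 m = 16555  ⇒  m ≈ 320.8 g

m ≈ 321 g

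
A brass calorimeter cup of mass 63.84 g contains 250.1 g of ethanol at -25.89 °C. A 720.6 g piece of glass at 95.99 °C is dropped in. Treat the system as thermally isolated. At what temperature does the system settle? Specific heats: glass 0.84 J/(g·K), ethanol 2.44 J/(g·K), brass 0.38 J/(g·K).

T_f ≈ 33.6 °C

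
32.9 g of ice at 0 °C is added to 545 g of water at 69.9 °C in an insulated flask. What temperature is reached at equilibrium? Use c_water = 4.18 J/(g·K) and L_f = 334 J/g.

T_f ≈ 61.4 °C

Let T be the final temperature. ΣQ_i = 0:
fusion: m_ice L_f = 32.9·334 = 10989; warm the meltwater: 137.52 T; water cools: 545·4.18·(T − 69.9) = 2278.1(T − 69.9)
2415.6 T = 159239 − 10989 = 148251
T ≈ 61.37 °C. Since T > 0 °C, the all-ice-melts assumption holds.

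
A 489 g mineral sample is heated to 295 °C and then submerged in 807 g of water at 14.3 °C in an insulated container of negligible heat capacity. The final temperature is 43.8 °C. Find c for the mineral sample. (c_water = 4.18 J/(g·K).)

m_s c (T_s − T_f) = m_water c_water (T_f − T_0):
489×c×(295 − 43.8) = 807×4.18×(43.8 − 14.3)
122837 c = 99511  ⇒  c ≈ 0.8101 J/(g·K)

c ≈ 0.81 J/(g·K)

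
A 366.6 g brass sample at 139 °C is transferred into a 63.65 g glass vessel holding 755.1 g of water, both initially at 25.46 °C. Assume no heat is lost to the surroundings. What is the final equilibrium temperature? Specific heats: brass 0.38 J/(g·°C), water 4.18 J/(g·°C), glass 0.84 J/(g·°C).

T_f ≈ 30.2 °C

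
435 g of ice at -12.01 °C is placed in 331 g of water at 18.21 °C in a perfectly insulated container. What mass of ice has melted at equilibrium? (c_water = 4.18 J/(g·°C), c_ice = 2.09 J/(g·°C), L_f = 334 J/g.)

Heat available from the water dropping to 0 °C: 331·4.18·18.21 = 25195 J.
Warming the ice to 0 °C takes 435·2.09·12.01 = 10919 J, leaving 14276 J for melting.
Fully melting the ice requires m_ice L_f = 435·334 = 145290 J.
That's not enough to melt it all — equilibrium is at 0 °C with ice remaining.
m_melted·334 = 14276  ⇒  m_melted ≈ 42.74 g.

m_melted ≈ 42.7 g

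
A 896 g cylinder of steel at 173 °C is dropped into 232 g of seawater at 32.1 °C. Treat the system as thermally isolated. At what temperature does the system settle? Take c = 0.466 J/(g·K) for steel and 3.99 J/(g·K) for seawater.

Set heat shed by the hot body equal to heat absorbed by the cold body:
896*0.466*(173 − T) = 232*3.99*(T − 32.1)
417.54(173 − T) = 925.68(T − 32.1)
1343.2 T = 101948  ⇒  T ≈ 75.90 °C

T_f ≈ 75.9 °C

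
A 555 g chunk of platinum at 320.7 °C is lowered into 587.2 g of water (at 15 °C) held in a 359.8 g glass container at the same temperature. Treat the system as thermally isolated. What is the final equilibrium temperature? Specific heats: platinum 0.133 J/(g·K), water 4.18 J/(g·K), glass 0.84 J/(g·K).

T_f ≈ 23.0 °C

With ΣQ=0 the equilibrium temperature is the m·c-weighted mean:
T_f = (73.81×320.7 + 2454.5×15 + 302.23×15) / (73.81 + 2454.5 + 302.23)
    = 65023 / 2830.5 ≈ 22.97 °C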